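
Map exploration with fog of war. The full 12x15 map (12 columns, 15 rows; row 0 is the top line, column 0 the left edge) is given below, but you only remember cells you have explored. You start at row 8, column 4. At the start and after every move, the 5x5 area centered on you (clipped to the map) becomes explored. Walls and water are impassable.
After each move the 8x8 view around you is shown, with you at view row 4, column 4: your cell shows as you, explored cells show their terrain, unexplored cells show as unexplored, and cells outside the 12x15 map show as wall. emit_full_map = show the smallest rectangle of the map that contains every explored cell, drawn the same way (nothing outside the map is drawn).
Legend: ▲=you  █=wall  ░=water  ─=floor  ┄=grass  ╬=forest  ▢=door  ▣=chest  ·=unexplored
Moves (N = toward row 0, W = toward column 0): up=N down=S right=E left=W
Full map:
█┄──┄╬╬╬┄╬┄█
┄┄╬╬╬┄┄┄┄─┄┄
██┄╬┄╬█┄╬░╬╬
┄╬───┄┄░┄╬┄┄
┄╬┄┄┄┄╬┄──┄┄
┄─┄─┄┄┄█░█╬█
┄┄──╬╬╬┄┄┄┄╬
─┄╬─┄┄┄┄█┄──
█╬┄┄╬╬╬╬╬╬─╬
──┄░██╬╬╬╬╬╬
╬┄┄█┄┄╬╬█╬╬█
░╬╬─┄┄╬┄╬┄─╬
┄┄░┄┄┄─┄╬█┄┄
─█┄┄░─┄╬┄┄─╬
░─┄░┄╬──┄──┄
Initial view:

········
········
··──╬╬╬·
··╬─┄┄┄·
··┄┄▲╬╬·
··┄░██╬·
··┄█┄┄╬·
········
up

········
········
··┄─┄┄┄·
··──╬╬╬·
··╬─▲┄┄·
··┄┄╬╬╬·
··┄░██╬·
··┄█┄┄╬·

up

········
········
··┄┄┄┄╬·
··┄─┄┄┄·
··──▲╬╬·
··╬─┄┄┄·
··┄┄╬╬╬·
··┄░██╬·

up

········
········
··───┄┄·
··┄┄┄┄╬·
··┄─▲┄┄·
··──╬╬╬·
··╬─┄┄┄·
··┄┄╬╬╬·

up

········
········
··┄╬┄╬█·
··───┄┄·
··┄┄▲┄╬·
··┄─┄┄┄·
··──╬╬╬·
··╬─┄┄┄·

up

████████
········
··╬╬╬┄┄·
··┄╬┄╬█·
··──▲┄┄·
··┄┄┄┄╬·
··┄─┄┄┄·
··──╬╬╬·

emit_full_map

╬╬╬┄┄
┄╬┄╬█
──▲┄┄
┄┄┄┄╬
┄─┄┄┄
──╬╬╬
╬─┄┄┄
┄┄╬╬╬
┄░██╬
┄█┄┄╬

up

████████
████████
··──┄╬╬·
··╬╬╬┄┄·
··┄╬▲╬█·
··───┄┄·
··┄┄┄┄╬·
··┄─┄┄┄·

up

████████
████████
████████
··──┄╬╬·
··╬╬▲┄┄·
··┄╬┄╬█·
··───┄┄·
··┄┄┄┄╬·

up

████████
████████
████████
████████
··──▲╬╬·
··╬╬╬┄┄·
··┄╬┄╬█·
··───┄┄·

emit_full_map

──▲╬╬
╬╬╬┄┄
┄╬┄╬█
───┄┄
┄┄┄┄╬
┄─┄┄┄
──╬╬╬
╬─┄┄┄
┄┄╬╬╬
┄░██╬
┄█┄┄╬


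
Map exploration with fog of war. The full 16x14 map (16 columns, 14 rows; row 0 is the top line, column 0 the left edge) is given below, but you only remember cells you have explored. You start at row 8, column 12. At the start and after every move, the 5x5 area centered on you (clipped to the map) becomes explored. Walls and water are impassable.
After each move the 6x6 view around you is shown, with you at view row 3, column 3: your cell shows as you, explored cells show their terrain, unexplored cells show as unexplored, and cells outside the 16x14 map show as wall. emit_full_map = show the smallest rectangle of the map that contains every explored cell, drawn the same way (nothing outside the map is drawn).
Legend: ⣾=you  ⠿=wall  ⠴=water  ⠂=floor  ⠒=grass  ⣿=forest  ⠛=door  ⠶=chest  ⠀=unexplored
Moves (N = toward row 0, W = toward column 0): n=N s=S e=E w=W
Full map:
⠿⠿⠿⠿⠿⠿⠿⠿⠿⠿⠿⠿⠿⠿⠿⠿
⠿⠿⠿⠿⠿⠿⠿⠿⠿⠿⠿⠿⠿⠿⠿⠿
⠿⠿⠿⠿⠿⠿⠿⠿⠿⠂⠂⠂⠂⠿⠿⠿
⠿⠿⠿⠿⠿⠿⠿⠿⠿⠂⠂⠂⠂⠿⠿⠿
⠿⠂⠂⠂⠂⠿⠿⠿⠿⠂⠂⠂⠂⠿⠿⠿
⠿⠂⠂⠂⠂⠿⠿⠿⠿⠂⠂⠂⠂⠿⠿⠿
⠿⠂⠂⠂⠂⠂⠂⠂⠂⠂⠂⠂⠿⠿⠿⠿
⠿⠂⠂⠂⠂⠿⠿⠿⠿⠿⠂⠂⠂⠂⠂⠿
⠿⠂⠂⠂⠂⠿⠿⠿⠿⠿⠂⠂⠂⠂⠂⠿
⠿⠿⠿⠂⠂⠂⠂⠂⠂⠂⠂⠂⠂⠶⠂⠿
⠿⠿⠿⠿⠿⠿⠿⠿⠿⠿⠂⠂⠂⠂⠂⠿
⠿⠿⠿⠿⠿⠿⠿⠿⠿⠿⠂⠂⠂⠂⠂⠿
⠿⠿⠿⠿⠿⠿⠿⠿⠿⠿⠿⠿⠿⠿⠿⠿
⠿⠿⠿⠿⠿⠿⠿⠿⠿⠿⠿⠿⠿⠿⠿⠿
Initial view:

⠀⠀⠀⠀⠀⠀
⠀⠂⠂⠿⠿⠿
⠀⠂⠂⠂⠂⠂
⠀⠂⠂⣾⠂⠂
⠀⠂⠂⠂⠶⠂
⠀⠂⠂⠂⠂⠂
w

⠀⠀⠀⠀⠀⠀
⠀⠂⠂⠂⠿⠿
⠀⠿⠂⠂⠂⠂
⠀⠿⠂⣾⠂⠂
⠀⠂⠂⠂⠂⠶
⠀⠿⠂⠂⠂⠂

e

⠀⠀⠀⠀⠀⠀
⠂⠂⠂⠿⠿⠿
⠿⠂⠂⠂⠂⠂
⠿⠂⠂⣾⠂⠂
⠂⠂⠂⠂⠶⠂
⠿⠂⠂⠂⠂⠂

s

⠂⠂⠂⠿⠿⠿
⠿⠂⠂⠂⠂⠂
⠿⠂⠂⠂⠂⠂
⠂⠂⠂⣾⠶⠂
⠿⠂⠂⠂⠂⠂
⠀⠂⠂⠂⠂⠂

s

⠿⠂⠂⠂⠂⠂
⠿⠂⠂⠂⠂⠂
⠂⠂⠂⠂⠶⠂
⠿⠂⠂⣾⠂⠂
⠀⠂⠂⠂⠂⠂
⠀⠿⠿⠿⠿⠿

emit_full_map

⠂⠂⠂⠿⠿⠿
⠿⠂⠂⠂⠂⠂
⠿⠂⠂⠂⠂⠂
⠂⠂⠂⠂⠶⠂
⠿⠂⠂⣾⠂⠂
⠀⠂⠂⠂⠂⠂
⠀⠿⠿⠿⠿⠿

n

⠂⠂⠂⠿⠿⠿
⠿⠂⠂⠂⠂⠂
⠿⠂⠂⠂⠂⠂
⠂⠂⠂⣾⠶⠂
⠿⠂⠂⠂⠂⠂
⠀⠂⠂⠂⠂⠂

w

⠀⠂⠂⠂⠿⠿
⠀⠿⠂⠂⠂⠂
⠀⠿⠂⠂⠂⠂
⠀⠂⠂⣾⠂⠶
⠀⠿⠂⠂⠂⠂
⠀⠿⠂⠂⠂⠂

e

⠂⠂⠂⠿⠿⠿
⠿⠂⠂⠂⠂⠂
⠿⠂⠂⠂⠂⠂
⠂⠂⠂⣾⠶⠂
⠿⠂⠂⠂⠂⠂
⠿⠂⠂⠂⠂⠂

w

⠀⠂⠂⠂⠿⠿
⠀⠿⠂⠂⠂⠂
⠀⠿⠂⠂⠂⠂
⠀⠂⠂⣾⠂⠶
⠀⠿⠂⠂⠂⠂
⠀⠿⠂⠂⠂⠂

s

⠀⠿⠂⠂⠂⠂
⠀⠿⠂⠂⠂⠂
⠀⠂⠂⠂⠂⠶
⠀⠿⠂⣾⠂⠂
⠀⠿⠂⠂⠂⠂
⠀⠿⠿⠿⠿⠿

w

⠀⠀⠿⠂⠂⠂
⠀⠿⠿⠂⠂⠂
⠀⠂⠂⠂⠂⠂
⠀⠿⠿⣾⠂⠂
⠀⠿⠿⠂⠂⠂
⠀⠿⠿⠿⠿⠿

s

⠀⠿⠿⠂⠂⠂
⠀⠂⠂⠂⠂⠂
⠀⠿⠿⠂⠂⠂
⠀⠿⠿⣾⠂⠂
⠀⠿⠿⠿⠿⠿
⠀⠿⠿⠿⠿⠿

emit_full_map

⠀⠂⠂⠂⠿⠿⠿
⠀⠿⠂⠂⠂⠂⠂
⠿⠿⠂⠂⠂⠂⠂
⠂⠂⠂⠂⠂⠶⠂
⠿⠿⠂⠂⠂⠂⠂
⠿⠿⣾⠂⠂⠂⠂
⠿⠿⠿⠿⠿⠿⠿
⠿⠿⠿⠿⠿⠀⠀


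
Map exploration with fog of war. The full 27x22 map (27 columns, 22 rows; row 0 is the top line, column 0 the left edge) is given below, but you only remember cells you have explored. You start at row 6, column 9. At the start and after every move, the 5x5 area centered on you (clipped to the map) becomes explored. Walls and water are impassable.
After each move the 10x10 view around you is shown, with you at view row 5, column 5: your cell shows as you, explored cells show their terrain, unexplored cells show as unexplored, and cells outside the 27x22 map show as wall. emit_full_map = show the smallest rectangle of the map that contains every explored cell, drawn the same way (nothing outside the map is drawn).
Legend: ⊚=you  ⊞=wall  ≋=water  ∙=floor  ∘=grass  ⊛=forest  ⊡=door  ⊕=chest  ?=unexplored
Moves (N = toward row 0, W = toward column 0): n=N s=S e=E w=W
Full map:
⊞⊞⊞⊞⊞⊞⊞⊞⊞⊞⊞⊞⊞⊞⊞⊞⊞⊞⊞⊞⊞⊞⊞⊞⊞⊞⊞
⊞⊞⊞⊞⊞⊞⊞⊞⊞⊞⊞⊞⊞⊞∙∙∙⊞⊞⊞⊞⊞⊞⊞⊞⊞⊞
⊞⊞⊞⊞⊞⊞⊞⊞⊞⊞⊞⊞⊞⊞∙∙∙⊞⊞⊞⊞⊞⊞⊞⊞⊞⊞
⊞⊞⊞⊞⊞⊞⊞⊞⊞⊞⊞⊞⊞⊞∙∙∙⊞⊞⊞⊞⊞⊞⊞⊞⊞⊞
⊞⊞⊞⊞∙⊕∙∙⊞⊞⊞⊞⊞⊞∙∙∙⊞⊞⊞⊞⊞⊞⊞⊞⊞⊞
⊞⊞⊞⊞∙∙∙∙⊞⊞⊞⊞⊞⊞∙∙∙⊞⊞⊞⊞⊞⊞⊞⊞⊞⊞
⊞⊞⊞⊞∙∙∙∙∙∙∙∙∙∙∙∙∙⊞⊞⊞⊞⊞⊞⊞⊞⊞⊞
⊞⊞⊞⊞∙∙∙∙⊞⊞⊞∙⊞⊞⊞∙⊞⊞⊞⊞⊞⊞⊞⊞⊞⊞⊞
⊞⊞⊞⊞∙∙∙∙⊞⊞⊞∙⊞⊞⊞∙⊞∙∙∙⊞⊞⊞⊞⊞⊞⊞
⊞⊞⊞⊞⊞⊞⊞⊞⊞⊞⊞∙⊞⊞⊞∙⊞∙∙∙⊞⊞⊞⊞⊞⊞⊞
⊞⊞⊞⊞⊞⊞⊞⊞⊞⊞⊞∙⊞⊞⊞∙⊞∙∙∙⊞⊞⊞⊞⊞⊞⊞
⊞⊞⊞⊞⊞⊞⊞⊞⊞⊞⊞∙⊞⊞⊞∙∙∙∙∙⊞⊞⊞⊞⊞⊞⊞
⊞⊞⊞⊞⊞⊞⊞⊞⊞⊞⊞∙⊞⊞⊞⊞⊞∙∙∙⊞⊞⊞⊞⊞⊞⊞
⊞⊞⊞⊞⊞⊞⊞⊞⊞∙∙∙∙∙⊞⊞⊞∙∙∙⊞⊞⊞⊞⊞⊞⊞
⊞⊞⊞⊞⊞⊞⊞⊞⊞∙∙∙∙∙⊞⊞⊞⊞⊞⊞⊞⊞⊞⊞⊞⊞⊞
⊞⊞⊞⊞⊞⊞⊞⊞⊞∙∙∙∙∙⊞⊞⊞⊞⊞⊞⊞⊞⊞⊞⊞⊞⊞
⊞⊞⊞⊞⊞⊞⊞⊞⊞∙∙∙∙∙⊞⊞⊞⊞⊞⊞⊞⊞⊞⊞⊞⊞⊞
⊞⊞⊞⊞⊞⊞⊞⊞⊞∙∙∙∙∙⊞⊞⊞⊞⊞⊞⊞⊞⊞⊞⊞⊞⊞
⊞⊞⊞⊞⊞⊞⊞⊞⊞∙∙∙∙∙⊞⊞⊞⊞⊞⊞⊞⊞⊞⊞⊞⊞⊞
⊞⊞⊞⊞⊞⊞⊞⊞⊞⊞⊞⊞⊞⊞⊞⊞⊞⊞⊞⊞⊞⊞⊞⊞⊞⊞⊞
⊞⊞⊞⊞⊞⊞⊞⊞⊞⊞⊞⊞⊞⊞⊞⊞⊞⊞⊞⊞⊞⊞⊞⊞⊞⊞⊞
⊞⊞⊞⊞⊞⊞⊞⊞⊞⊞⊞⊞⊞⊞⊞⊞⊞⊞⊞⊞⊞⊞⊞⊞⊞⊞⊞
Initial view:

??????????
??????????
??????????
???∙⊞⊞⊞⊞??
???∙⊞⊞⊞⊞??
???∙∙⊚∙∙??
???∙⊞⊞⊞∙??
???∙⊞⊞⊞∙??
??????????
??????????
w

??????????
??????????
??????????
???∙∙⊞⊞⊞⊞?
???∙∙⊞⊞⊞⊞?
???∙∙⊚∙∙∙?
???∙∙⊞⊞⊞∙?
???∙∙⊞⊞⊞∙?
??????????
??????????

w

??????????
??????????
??????????
???⊕∙∙⊞⊞⊞⊞
???∙∙∙⊞⊞⊞⊞
???∙∙⊚∙∙∙∙
???∙∙∙⊞⊞⊞∙
???∙∙∙⊞⊞⊞∙
??????????
??????????

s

??????????
??????????
???⊕∙∙⊞⊞⊞⊞
???∙∙∙⊞⊞⊞⊞
???∙∙∙∙∙∙∙
???∙∙⊚⊞⊞⊞∙
???∙∙∙⊞⊞⊞∙
???⊞⊞⊞⊞⊞??
??????????
??????????

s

??????????
???⊕∙∙⊞⊞⊞⊞
???∙∙∙⊞⊞⊞⊞
???∙∙∙∙∙∙∙
???∙∙∙⊞⊞⊞∙
???∙∙⊚⊞⊞⊞∙
???⊞⊞⊞⊞⊞??
???⊞⊞⊞⊞⊞??
??????????
??????????

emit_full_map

⊕∙∙⊞⊞⊞⊞
∙∙∙⊞⊞⊞⊞
∙∙∙∙∙∙∙
∙∙∙⊞⊞⊞∙
∙∙⊚⊞⊞⊞∙
⊞⊞⊞⊞⊞??
⊞⊞⊞⊞⊞??

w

??????????
????⊕∙∙⊞⊞⊞
????∙∙∙⊞⊞⊞
???∙∙∙∙∙∙∙
???∙∙∙∙⊞⊞⊞
???∙∙⊚∙⊞⊞⊞
???⊞⊞⊞⊞⊞⊞?
???⊞⊞⊞⊞⊞⊞?
??????????
??????????

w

??????????
?????⊕∙∙⊞⊞
?????∙∙∙⊞⊞
???⊞∙∙∙∙∙∙
???⊞∙∙∙∙⊞⊞
???⊞∙⊚∙∙⊞⊞
???⊞⊞⊞⊞⊞⊞⊞
???⊞⊞⊞⊞⊞⊞⊞
??????????
??????????

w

⊞?????????
⊞?????⊕∙∙⊞
⊞?????∙∙∙⊞
⊞??⊞⊞∙∙∙∙∙
⊞??⊞⊞∙∙∙∙⊞
⊞??⊞⊞⊚∙∙∙⊞
⊞??⊞⊞⊞⊞⊞⊞⊞
⊞??⊞⊞⊞⊞⊞⊞⊞
⊞?????????
⊞?????????

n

⊞?????????
⊞?????????
⊞?????⊕∙∙⊞
⊞??⊞⊞∙∙∙∙⊞
⊞??⊞⊞∙∙∙∙∙
⊞??⊞⊞⊚∙∙∙⊞
⊞??⊞⊞∙∙∙∙⊞
⊞??⊞⊞⊞⊞⊞⊞⊞
⊞??⊞⊞⊞⊞⊞⊞⊞
⊞?????????

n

⊞?????????
⊞?????????
⊞?????????
⊞??⊞⊞∙⊕∙∙⊞
⊞??⊞⊞∙∙∙∙⊞
⊞??⊞⊞⊚∙∙∙∙
⊞??⊞⊞∙∙∙∙⊞
⊞??⊞⊞∙∙∙∙⊞
⊞??⊞⊞⊞⊞⊞⊞⊞
⊞??⊞⊞⊞⊞⊞⊞⊞

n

⊞?????????
⊞?????????
⊞?????????
⊞??⊞⊞⊞⊞⊞??
⊞??⊞⊞∙⊕∙∙⊞
⊞??⊞⊞⊚∙∙∙⊞
⊞??⊞⊞∙∙∙∙∙
⊞??⊞⊞∙∙∙∙⊞
⊞??⊞⊞∙∙∙∙⊞
⊞??⊞⊞⊞⊞⊞⊞⊞

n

⊞⊞⊞⊞⊞⊞⊞⊞⊞⊞
⊞?????????
⊞?????????
⊞??⊞⊞⊞⊞⊞??
⊞??⊞⊞⊞⊞⊞??
⊞??⊞⊞⊚⊕∙∙⊞
⊞??⊞⊞∙∙∙∙⊞
⊞??⊞⊞∙∙∙∙∙
⊞??⊞⊞∙∙∙∙⊞
⊞??⊞⊞∙∙∙∙⊞

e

⊞⊞⊞⊞⊞⊞⊞⊞⊞⊞
??????????
??????????
??⊞⊞⊞⊞⊞⊞??
??⊞⊞⊞⊞⊞⊞??
??⊞⊞∙⊚∙∙⊞⊞
??⊞⊞∙∙∙∙⊞⊞
??⊞⊞∙∙∙∙∙∙
??⊞⊞∙∙∙∙⊞⊞
??⊞⊞∙∙∙∙⊞⊞

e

⊞⊞⊞⊞⊞⊞⊞⊞⊞⊞
??????????
??????????
?⊞⊞⊞⊞⊞⊞⊞??
?⊞⊞⊞⊞⊞⊞⊞??
?⊞⊞∙⊕⊚∙⊞⊞⊞
?⊞⊞∙∙∙∙⊞⊞⊞
?⊞⊞∙∙∙∙∙∙∙
?⊞⊞∙∙∙∙⊞⊞⊞
?⊞⊞∙∙∙∙⊞⊞⊞

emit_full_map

⊞⊞⊞⊞⊞⊞⊞???
⊞⊞⊞⊞⊞⊞⊞???
⊞⊞∙⊕⊚∙⊞⊞⊞⊞
⊞⊞∙∙∙∙⊞⊞⊞⊞
⊞⊞∙∙∙∙∙∙∙∙
⊞⊞∙∙∙∙⊞⊞⊞∙
⊞⊞∙∙∙∙⊞⊞⊞∙
⊞⊞⊞⊞⊞⊞⊞⊞??
⊞⊞⊞⊞⊞⊞⊞⊞??

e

⊞⊞⊞⊞⊞⊞⊞⊞⊞⊞
??????????
??????????
⊞⊞⊞⊞⊞⊞⊞⊞??
⊞⊞⊞⊞⊞⊞⊞⊞??
⊞⊞∙⊕∙⊚⊞⊞⊞⊞
⊞⊞∙∙∙∙⊞⊞⊞⊞
⊞⊞∙∙∙∙∙∙∙∙
⊞⊞∙∙∙∙⊞⊞⊞∙
⊞⊞∙∙∙∙⊞⊞⊞∙

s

??????????
??????????
⊞⊞⊞⊞⊞⊞⊞⊞??
⊞⊞⊞⊞⊞⊞⊞⊞??
⊞⊞∙⊕∙∙⊞⊞⊞⊞
⊞⊞∙∙∙⊚⊞⊞⊞⊞
⊞⊞∙∙∙∙∙∙∙∙
⊞⊞∙∙∙∙⊞⊞⊞∙
⊞⊞∙∙∙∙⊞⊞⊞∙
⊞⊞⊞⊞⊞⊞⊞⊞??

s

??????????
⊞⊞⊞⊞⊞⊞⊞⊞??
⊞⊞⊞⊞⊞⊞⊞⊞??
⊞⊞∙⊕∙∙⊞⊞⊞⊞
⊞⊞∙∙∙∙⊞⊞⊞⊞
⊞⊞∙∙∙⊚∙∙∙∙
⊞⊞∙∙∙∙⊞⊞⊞∙
⊞⊞∙∙∙∙⊞⊞⊞∙
⊞⊞⊞⊞⊞⊞⊞⊞??
⊞⊞⊞⊞⊞⊞⊞⊞??

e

??????????
⊞⊞⊞⊞⊞⊞⊞???
⊞⊞⊞⊞⊞⊞⊞???
⊞∙⊕∙∙⊞⊞⊞⊞?
⊞∙∙∙∙⊞⊞⊞⊞?
⊞∙∙∙∙⊚∙∙∙?
⊞∙∙∙∙⊞⊞⊞∙?
⊞∙∙∙∙⊞⊞⊞∙?
⊞⊞⊞⊞⊞⊞⊞???
⊞⊞⊞⊞⊞⊞⊞???

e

??????????
⊞⊞⊞⊞⊞⊞????
⊞⊞⊞⊞⊞⊞????
∙⊕∙∙⊞⊞⊞⊞??
∙∙∙∙⊞⊞⊞⊞??
∙∙∙∙∙⊚∙∙??
∙∙∙∙⊞⊞⊞∙??
∙∙∙∙⊞⊞⊞∙??
⊞⊞⊞⊞⊞⊞????
⊞⊞⊞⊞⊞⊞????

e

??????????
⊞⊞⊞⊞⊞?????
⊞⊞⊞⊞⊞?????
⊕∙∙⊞⊞⊞⊞⊞??
∙∙∙⊞⊞⊞⊞⊞??
∙∙∙∙∙⊚∙∙??
∙∙∙⊞⊞⊞∙⊞??
∙∙∙⊞⊞⊞∙⊞??
⊞⊞⊞⊞⊞?????
⊞⊞⊞⊞⊞?????

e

??????????
⊞⊞⊞⊞??????
⊞⊞⊞⊞??????
∙∙⊞⊞⊞⊞⊞⊞??
∙∙⊞⊞⊞⊞⊞⊞??
∙∙∙∙∙⊚∙∙??
∙∙⊞⊞⊞∙⊞⊞??
∙∙⊞⊞⊞∙⊞⊞??
⊞⊞⊞⊞??????
⊞⊞⊞⊞??????

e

??????????
⊞⊞⊞???????
⊞⊞⊞???????
∙⊞⊞⊞⊞⊞⊞∙??
∙⊞⊞⊞⊞⊞⊞∙??
∙∙∙∙∙⊚∙∙??
∙⊞⊞⊞∙⊞⊞⊞??
∙⊞⊞⊞∙⊞⊞⊞??
⊞⊞⊞???????
⊞⊞⊞???????

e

??????????
⊞⊞????????
⊞⊞????????
⊞⊞⊞⊞⊞⊞∙∙??
⊞⊞⊞⊞⊞⊞∙∙??
∙∙∙∙∙⊚∙∙??
⊞⊞⊞∙⊞⊞⊞∙??
⊞⊞⊞∙⊞⊞⊞∙??
⊞⊞????????
⊞⊞????????

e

??????????
⊞?????????
⊞?????????
⊞⊞⊞⊞⊞∙∙∙??
⊞⊞⊞⊞⊞∙∙∙??
∙∙∙∙∙⊚∙∙??
⊞⊞∙⊞⊞⊞∙⊞??
⊞⊞∙⊞⊞⊞∙⊞??
⊞?????????
⊞?????????

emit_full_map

⊞⊞⊞⊞⊞⊞⊞⊞???????
⊞⊞⊞⊞⊞⊞⊞⊞???????
⊞⊞∙⊕∙∙⊞⊞⊞⊞⊞⊞∙∙∙
⊞⊞∙∙∙∙⊞⊞⊞⊞⊞⊞∙∙∙
⊞⊞∙∙∙∙∙∙∙∙∙∙⊚∙∙
⊞⊞∙∙∙∙⊞⊞⊞∙⊞⊞⊞∙⊞
⊞⊞∙∙∙∙⊞⊞⊞∙⊞⊞⊞∙⊞
⊞⊞⊞⊞⊞⊞⊞⊞???????
⊞⊞⊞⊞⊞⊞⊞⊞???????

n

??????????
??????????
⊞?????????
⊞??⊞⊞∙∙∙??
⊞⊞⊞⊞⊞∙∙∙??
⊞⊞⊞⊞⊞⊚∙∙??
∙∙∙∙∙∙∙∙??
⊞⊞∙⊞⊞⊞∙⊞??
⊞⊞∙⊞⊞⊞∙⊞??
⊞?????????

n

⊞⊞⊞⊞⊞⊞⊞⊞⊞⊞
??????????
??????????
⊞??⊞⊞∙∙∙??
⊞??⊞⊞∙∙∙??
⊞⊞⊞⊞⊞⊚∙∙??
⊞⊞⊞⊞⊞∙∙∙??
∙∙∙∙∙∙∙∙??
⊞⊞∙⊞⊞⊞∙⊞??
⊞⊞∙⊞⊞⊞∙⊞??

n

⊞⊞⊞⊞⊞⊞⊞⊞⊞⊞
⊞⊞⊞⊞⊞⊞⊞⊞⊞⊞
??????????
???⊞⊞∙∙∙??
⊞??⊞⊞∙∙∙??
⊞??⊞⊞⊚∙∙??
⊞⊞⊞⊞⊞∙∙∙??
⊞⊞⊞⊞⊞∙∙∙??
∙∙∙∙∙∙∙∙??
⊞⊞∙⊞⊞⊞∙⊞??

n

⊞⊞⊞⊞⊞⊞⊞⊞⊞⊞
⊞⊞⊞⊞⊞⊞⊞⊞⊞⊞
⊞⊞⊞⊞⊞⊞⊞⊞⊞⊞
???⊞⊞⊞⊞⊞??
???⊞⊞∙∙∙??
⊞??⊞⊞⊚∙∙??
⊞??⊞⊞∙∙∙??
⊞⊞⊞⊞⊞∙∙∙??
⊞⊞⊞⊞⊞∙∙∙??
∙∙∙∙∙∙∙∙??

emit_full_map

??????????⊞⊞⊞⊞⊞
??????????⊞⊞∙∙∙
⊞⊞⊞⊞⊞⊞⊞⊞??⊞⊞⊚∙∙
⊞⊞⊞⊞⊞⊞⊞⊞??⊞⊞∙∙∙
⊞⊞∙⊕∙∙⊞⊞⊞⊞⊞⊞∙∙∙
⊞⊞∙∙∙∙⊞⊞⊞⊞⊞⊞∙∙∙
⊞⊞∙∙∙∙∙∙∙∙∙∙∙∙∙
⊞⊞∙∙∙∙⊞⊞⊞∙⊞⊞⊞∙⊞
⊞⊞∙∙∙∙⊞⊞⊞∙⊞⊞⊞∙⊞
⊞⊞⊞⊞⊞⊞⊞⊞???????
⊞⊞⊞⊞⊞⊞⊞⊞???????

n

⊞⊞⊞⊞⊞⊞⊞⊞⊞⊞
⊞⊞⊞⊞⊞⊞⊞⊞⊞⊞
⊞⊞⊞⊞⊞⊞⊞⊞⊞⊞
⊞⊞⊞⊞⊞⊞⊞⊞⊞⊞
???⊞⊞⊞⊞⊞??
???⊞⊞⊚∙∙??
⊞??⊞⊞∙∙∙??
⊞??⊞⊞∙∙∙??
⊞⊞⊞⊞⊞∙∙∙??
⊞⊞⊞⊞⊞∙∙∙??

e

⊞⊞⊞⊞⊞⊞⊞⊞⊞⊞
⊞⊞⊞⊞⊞⊞⊞⊞⊞⊞
⊞⊞⊞⊞⊞⊞⊞⊞⊞⊞
⊞⊞⊞⊞⊞⊞⊞⊞⊞⊞
??⊞⊞⊞⊞⊞⊞??
??⊞⊞∙⊚∙⊞??
??⊞⊞∙∙∙⊞??
??⊞⊞∙∙∙⊞??
⊞⊞⊞⊞∙∙∙???
⊞⊞⊞⊞∙∙∙???

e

⊞⊞⊞⊞⊞⊞⊞⊞⊞⊞
⊞⊞⊞⊞⊞⊞⊞⊞⊞⊞
⊞⊞⊞⊞⊞⊞⊞⊞⊞⊞
⊞⊞⊞⊞⊞⊞⊞⊞⊞⊞
?⊞⊞⊞⊞⊞⊞⊞??
?⊞⊞∙∙⊚⊞⊞??
?⊞⊞∙∙∙⊞⊞??
?⊞⊞∙∙∙⊞⊞??
⊞⊞⊞∙∙∙????
⊞⊞⊞∙∙∙????

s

⊞⊞⊞⊞⊞⊞⊞⊞⊞⊞
⊞⊞⊞⊞⊞⊞⊞⊞⊞⊞
⊞⊞⊞⊞⊞⊞⊞⊞⊞⊞
?⊞⊞⊞⊞⊞⊞⊞??
?⊞⊞∙∙∙⊞⊞??
?⊞⊞∙∙⊚⊞⊞??
?⊞⊞∙∙∙⊞⊞??
⊞⊞⊞∙∙∙⊞⊞??
⊞⊞⊞∙∙∙????
∙∙∙∙∙∙????

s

⊞⊞⊞⊞⊞⊞⊞⊞⊞⊞
⊞⊞⊞⊞⊞⊞⊞⊞⊞⊞
?⊞⊞⊞⊞⊞⊞⊞??
?⊞⊞∙∙∙⊞⊞??
?⊞⊞∙∙∙⊞⊞??
?⊞⊞∙∙⊚⊞⊞??
⊞⊞⊞∙∙∙⊞⊞??
⊞⊞⊞∙∙∙⊞⊞??
∙∙∙∙∙∙????
∙⊞⊞⊞∙⊞????

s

⊞⊞⊞⊞⊞⊞⊞⊞⊞⊞
?⊞⊞⊞⊞⊞⊞⊞??
?⊞⊞∙∙∙⊞⊞??
?⊞⊞∙∙∙⊞⊞??
?⊞⊞∙∙∙⊞⊞??
⊞⊞⊞∙∙⊚⊞⊞??
⊞⊞⊞∙∙∙⊞⊞??
∙∙∙∙∙∙⊞⊞??
∙⊞⊞⊞∙⊞????
∙⊞⊞⊞∙⊞????

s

?⊞⊞⊞⊞⊞⊞⊞??
?⊞⊞∙∙∙⊞⊞??
?⊞⊞∙∙∙⊞⊞??
?⊞⊞∙∙∙⊞⊞??
⊞⊞⊞∙∙∙⊞⊞??
⊞⊞⊞∙∙⊚⊞⊞??
∙∙∙∙∙∙⊞⊞??
∙⊞⊞⊞∙⊞⊞⊞??
∙⊞⊞⊞∙⊞????
??????????

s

?⊞⊞∙∙∙⊞⊞??
?⊞⊞∙∙∙⊞⊞??
?⊞⊞∙∙∙⊞⊞??
⊞⊞⊞∙∙∙⊞⊞??
⊞⊞⊞∙∙∙⊞⊞??
∙∙∙∙∙⊚⊞⊞??
∙⊞⊞⊞∙⊞⊞⊞??
∙⊞⊞⊞∙⊞∙∙??
??????????
??????????

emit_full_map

??????????⊞⊞⊞⊞⊞⊞⊞
??????????⊞⊞∙∙∙⊞⊞
⊞⊞⊞⊞⊞⊞⊞⊞??⊞⊞∙∙∙⊞⊞
⊞⊞⊞⊞⊞⊞⊞⊞??⊞⊞∙∙∙⊞⊞
⊞⊞∙⊕∙∙⊞⊞⊞⊞⊞⊞∙∙∙⊞⊞
⊞⊞∙∙∙∙⊞⊞⊞⊞⊞⊞∙∙∙⊞⊞
⊞⊞∙∙∙∙∙∙∙∙∙∙∙∙⊚⊞⊞
⊞⊞∙∙∙∙⊞⊞⊞∙⊞⊞⊞∙⊞⊞⊞
⊞⊞∙∙∙∙⊞⊞⊞∙⊞⊞⊞∙⊞∙∙
⊞⊞⊞⊞⊞⊞⊞⊞?????????
⊞⊞⊞⊞⊞⊞⊞⊞?????????


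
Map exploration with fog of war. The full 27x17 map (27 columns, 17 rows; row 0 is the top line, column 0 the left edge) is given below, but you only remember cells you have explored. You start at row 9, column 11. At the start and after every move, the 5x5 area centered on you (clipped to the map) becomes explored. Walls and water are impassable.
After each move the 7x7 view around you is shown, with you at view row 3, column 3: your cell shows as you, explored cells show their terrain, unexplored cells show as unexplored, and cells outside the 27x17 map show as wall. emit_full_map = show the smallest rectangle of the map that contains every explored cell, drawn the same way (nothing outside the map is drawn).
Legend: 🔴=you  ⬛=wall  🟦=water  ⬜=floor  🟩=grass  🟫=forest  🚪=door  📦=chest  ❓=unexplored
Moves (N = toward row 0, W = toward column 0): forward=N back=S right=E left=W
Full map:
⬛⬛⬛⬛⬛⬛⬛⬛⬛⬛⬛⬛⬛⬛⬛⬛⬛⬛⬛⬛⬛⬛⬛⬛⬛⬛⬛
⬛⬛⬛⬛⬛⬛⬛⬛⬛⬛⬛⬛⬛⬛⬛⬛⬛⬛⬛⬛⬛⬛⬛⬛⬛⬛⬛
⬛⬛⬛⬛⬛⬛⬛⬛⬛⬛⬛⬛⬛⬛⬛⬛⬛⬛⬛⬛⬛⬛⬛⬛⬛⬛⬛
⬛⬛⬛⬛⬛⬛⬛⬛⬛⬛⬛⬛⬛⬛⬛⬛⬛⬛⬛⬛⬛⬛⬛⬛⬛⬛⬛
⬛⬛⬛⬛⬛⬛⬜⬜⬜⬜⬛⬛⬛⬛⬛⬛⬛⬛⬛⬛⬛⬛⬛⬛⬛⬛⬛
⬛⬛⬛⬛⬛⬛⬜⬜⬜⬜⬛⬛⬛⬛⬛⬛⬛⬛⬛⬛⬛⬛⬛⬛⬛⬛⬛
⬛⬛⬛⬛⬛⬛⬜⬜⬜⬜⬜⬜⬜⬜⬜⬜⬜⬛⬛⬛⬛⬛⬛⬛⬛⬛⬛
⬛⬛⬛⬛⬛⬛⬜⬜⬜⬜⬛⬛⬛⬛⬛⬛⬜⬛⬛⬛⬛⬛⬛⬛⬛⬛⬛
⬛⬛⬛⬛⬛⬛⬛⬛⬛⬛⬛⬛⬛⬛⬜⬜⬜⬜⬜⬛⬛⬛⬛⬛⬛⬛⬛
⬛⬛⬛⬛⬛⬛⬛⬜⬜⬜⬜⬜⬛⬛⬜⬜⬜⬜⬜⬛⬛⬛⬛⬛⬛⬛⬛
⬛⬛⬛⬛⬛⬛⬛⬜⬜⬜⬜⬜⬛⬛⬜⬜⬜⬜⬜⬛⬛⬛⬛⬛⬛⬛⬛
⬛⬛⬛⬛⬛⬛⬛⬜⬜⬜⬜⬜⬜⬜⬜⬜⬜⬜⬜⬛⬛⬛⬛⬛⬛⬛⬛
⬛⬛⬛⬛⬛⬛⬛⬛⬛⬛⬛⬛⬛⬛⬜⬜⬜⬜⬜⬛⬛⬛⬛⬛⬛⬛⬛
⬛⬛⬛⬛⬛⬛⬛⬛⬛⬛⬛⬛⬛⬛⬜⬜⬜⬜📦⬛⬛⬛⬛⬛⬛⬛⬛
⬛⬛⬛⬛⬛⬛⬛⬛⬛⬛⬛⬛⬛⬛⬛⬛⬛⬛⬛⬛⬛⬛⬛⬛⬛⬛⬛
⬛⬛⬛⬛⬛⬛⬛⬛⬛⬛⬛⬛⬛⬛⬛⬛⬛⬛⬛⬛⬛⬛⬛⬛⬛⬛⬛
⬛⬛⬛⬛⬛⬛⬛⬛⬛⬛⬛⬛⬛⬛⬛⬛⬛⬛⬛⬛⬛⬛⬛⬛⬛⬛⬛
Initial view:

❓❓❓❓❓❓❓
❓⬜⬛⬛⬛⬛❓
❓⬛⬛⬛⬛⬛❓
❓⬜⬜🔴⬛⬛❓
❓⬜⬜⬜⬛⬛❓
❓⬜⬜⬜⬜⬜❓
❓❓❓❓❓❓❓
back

❓⬜⬛⬛⬛⬛❓
❓⬛⬛⬛⬛⬛❓
❓⬜⬜⬜⬛⬛❓
❓⬜⬜🔴⬛⬛❓
❓⬜⬜⬜⬜⬜❓
❓⬛⬛⬛⬛⬛❓
❓❓❓❓❓❓❓

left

❓❓⬜⬛⬛⬛⬛
❓⬛⬛⬛⬛⬛⬛
❓⬜⬜⬜⬜⬛⬛
❓⬜⬜🔴⬜⬛⬛
❓⬜⬜⬜⬜⬜⬜
❓⬛⬛⬛⬛⬛⬛
❓❓❓❓❓❓❓

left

❓❓❓⬜⬛⬛⬛
❓⬛⬛⬛⬛⬛⬛
❓⬜⬜⬜⬜⬜⬛
❓⬜⬜🔴⬜⬜⬛
❓⬜⬜⬜⬜⬜⬜
❓⬛⬛⬛⬛⬛⬛
❓❓❓❓❓❓❓

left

❓❓❓❓⬜⬛⬛
❓⬛⬛⬛⬛⬛⬛
❓⬛⬜⬜⬜⬜⬜
❓⬛⬜🔴⬜⬜⬜
❓⬛⬜⬜⬜⬜⬜
❓⬛⬛⬛⬛⬛⬛
❓❓❓❓❓❓❓

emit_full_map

❓❓❓⬜⬛⬛⬛⬛
⬛⬛⬛⬛⬛⬛⬛⬛
⬛⬜⬜⬜⬜⬜⬛⬛
⬛⬜🔴⬜⬜⬜⬛⬛
⬛⬜⬜⬜⬜⬜⬜⬜
⬛⬛⬛⬛⬛⬛⬛⬛

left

❓❓❓❓❓⬜⬛
❓⬛⬛⬛⬛⬛⬛
❓⬛⬛⬜⬜⬜⬜
❓⬛⬛🔴⬜⬜⬜
❓⬛⬛⬜⬜⬜⬜
❓⬛⬛⬛⬛⬛⬛
❓❓❓❓❓❓❓

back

❓⬛⬛⬛⬛⬛⬛
❓⬛⬛⬜⬜⬜⬜
❓⬛⬛⬜⬜⬜⬜
❓⬛⬛🔴⬜⬜⬜
❓⬛⬛⬛⬛⬛⬛
❓⬛⬛⬛⬛⬛❓
❓❓❓❓❓❓❓

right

⬛⬛⬛⬛⬛⬛⬛
⬛⬛⬜⬜⬜⬜⬜
⬛⬛⬜⬜⬜⬜⬜
⬛⬛⬜🔴⬜⬜⬜
⬛⬛⬛⬛⬛⬛⬛
⬛⬛⬛⬛⬛⬛❓
❓❓❓❓❓❓❓

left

❓⬛⬛⬛⬛⬛⬛
❓⬛⬛⬜⬜⬜⬜
❓⬛⬛⬜⬜⬜⬜
❓⬛⬛🔴⬜⬜⬜
❓⬛⬛⬛⬛⬛⬛
❓⬛⬛⬛⬛⬛⬛
❓❓❓❓❓❓❓

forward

❓❓❓❓❓⬜⬛
❓⬛⬛⬛⬛⬛⬛
❓⬛⬛⬜⬜⬜⬜
❓⬛⬛🔴⬜⬜⬜
❓⬛⬛⬜⬜⬜⬜
❓⬛⬛⬛⬛⬛⬛
❓⬛⬛⬛⬛⬛⬛

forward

❓❓❓❓❓❓❓
❓⬛⬜⬜⬜⬜⬛
❓⬛⬛⬛⬛⬛⬛
❓⬛⬛🔴⬜⬜⬜
❓⬛⬛⬜⬜⬜⬜
❓⬛⬛⬜⬜⬜⬜
❓⬛⬛⬛⬛⬛⬛

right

❓❓❓❓❓❓❓
⬛⬜⬜⬜⬜⬛⬛
⬛⬛⬛⬛⬛⬛⬛
⬛⬛⬜🔴⬜⬜⬜
⬛⬛⬜⬜⬜⬜⬜
⬛⬛⬜⬜⬜⬜⬜
⬛⬛⬛⬛⬛⬛⬛

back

⬛⬜⬜⬜⬜⬛⬛
⬛⬛⬛⬛⬛⬛⬛
⬛⬛⬜⬜⬜⬜⬜
⬛⬛⬜🔴⬜⬜⬜
⬛⬛⬜⬜⬜⬜⬜
⬛⬛⬛⬛⬛⬛⬛
⬛⬛⬛⬛⬛⬛❓

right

⬜⬜⬜⬜⬛⬛⬛
⬛⬛⬛⬛⬛⬛⬛
⬛⬜⬜⬜⬜⬜⬛
⬛⬜⬜🔴⬜⬜⬛
⬛⬜⬜⬜⬜⬜⬜
⬛⬛⬛⬛⬛⬛⬛
⬛⬛⬛⬛⬛❓❓

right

⬜⬜⬜⬛⬛⬛⬛
⬛⬛⬛⬛⬛⬛⬛
⬜⬜⬜⬜⬜⬛⬛
⬜⬜⬜🔴⬜⬛⬛
⬜⬜⬜⬜⬜⬜⬜
⬛⬛⬛⬛⬛⬛⬛
⬛⬛⬛⬛❓❓❓

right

⬜⬜⬛⬛⬛⬛❓
⬛⬛⬛⬛⬛⬛❓
⬜⬜⬜⬜⬛⬛❓
⬜⬜⬜🔴⬛⬛❓
⬜⬜⬜⬜⬜⬜❓
⬛⬛⬛⬛⬛⬛❓
⬛⬛⬛❓❓❓❓

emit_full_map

⬛⬜⬜⬜⬜⬛⬛⬛⬛
⬛⬛⬛⬛⬛⬛⬛⬛⬛
⬛⬛⬜⬜⬜⬜⬜⬛⬛
⬛⬛⬜⬜⬜⬜🔴⬛⬛
⬛⬛⬜⬜⬜⬜⬜⬜⬜
⬛⬛⬛⬛⬛⬛⬛⬛⬛
⬛⬛⬛⬛⬛⬛❓❓❓

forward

❓❓❓❓❓❓❓
⬜⬜⬛⬛⬛⬛❓
⬛⬛⬛⬛⬛⬛❓
⬜⬜⬜🔴⬛⬛❓
⬜⬜⬜⬜⬛⬛❓
⬜⬜⬜⬜⬜⬜❓
⬛⬛⬛⬛⬛⬛❓

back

⬜⬜⬛⬛⬛⬛❓
⬛⬛⬛⬛⬛⬛❓
⬜⬜⬜⬜⬛⬛❓
⬜⬜⬜🔴⬛⬛❓
⬜⬜⬜⬜⬜⬜❓
⬛⬛⬛⬛⬛⬛❓
⬛⬛⬛❓❓❓❓

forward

❓❓❓❓❓❓❓
⬜⬜⬛⬛⬛⬛❓
⬛⬛⬛⬛⬛⬛❓
⬜⬜⬜🔴⬛⬛❓
⬜⬜⬜⬜⬛⬛❓
⬜⬜⬜⬜⬜⬜❓
⬛⬛⬛⬛⬛⬛❓


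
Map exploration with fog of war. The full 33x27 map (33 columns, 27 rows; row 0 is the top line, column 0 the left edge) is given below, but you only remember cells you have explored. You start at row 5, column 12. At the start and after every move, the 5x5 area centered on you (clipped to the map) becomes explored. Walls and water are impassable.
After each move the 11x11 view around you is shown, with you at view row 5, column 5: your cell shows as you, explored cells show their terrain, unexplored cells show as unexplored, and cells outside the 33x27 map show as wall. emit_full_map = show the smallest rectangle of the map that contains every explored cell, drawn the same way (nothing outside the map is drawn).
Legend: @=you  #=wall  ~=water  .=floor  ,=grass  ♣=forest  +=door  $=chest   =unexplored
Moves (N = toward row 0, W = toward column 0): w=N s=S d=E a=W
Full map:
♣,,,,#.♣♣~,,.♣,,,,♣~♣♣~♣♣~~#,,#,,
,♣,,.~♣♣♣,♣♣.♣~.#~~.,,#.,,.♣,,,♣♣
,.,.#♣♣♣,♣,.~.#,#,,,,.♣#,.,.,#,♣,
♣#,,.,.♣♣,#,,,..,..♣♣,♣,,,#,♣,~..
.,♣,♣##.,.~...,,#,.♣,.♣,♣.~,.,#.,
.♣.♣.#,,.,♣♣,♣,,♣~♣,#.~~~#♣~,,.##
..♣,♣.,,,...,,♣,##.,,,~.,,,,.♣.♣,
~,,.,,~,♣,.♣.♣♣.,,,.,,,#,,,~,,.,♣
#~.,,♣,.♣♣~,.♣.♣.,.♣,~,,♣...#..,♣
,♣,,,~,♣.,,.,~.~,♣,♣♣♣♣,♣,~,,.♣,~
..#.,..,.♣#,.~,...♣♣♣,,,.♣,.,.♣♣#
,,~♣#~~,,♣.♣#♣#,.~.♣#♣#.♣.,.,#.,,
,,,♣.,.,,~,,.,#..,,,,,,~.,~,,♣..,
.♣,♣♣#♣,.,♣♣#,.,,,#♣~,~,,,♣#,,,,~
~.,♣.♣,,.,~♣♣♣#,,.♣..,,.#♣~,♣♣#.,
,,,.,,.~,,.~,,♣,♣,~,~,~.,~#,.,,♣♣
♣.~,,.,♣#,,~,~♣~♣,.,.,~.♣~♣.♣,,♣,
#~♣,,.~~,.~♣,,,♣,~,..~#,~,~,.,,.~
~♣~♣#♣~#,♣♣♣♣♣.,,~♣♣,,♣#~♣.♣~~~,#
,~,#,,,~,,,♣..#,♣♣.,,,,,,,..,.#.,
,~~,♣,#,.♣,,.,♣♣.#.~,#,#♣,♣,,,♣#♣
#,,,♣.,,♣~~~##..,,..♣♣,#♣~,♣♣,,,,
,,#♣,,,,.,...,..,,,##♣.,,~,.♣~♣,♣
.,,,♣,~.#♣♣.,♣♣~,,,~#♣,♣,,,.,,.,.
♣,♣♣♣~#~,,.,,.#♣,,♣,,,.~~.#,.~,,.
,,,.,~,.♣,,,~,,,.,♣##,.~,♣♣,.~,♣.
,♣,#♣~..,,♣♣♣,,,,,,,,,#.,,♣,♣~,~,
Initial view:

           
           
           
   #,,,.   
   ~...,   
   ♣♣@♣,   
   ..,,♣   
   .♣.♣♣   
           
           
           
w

###########
           
           
   ,.~.#   
   #,,,.   
   ~.@.,   
   ♣♣,♣,   
   ..,,♣   
   .♣.♣♣   
           
           

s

           
           
   ,.~.#   
   #,,,.   
   ~...,   
   ♣♣@♣,   
   ..,,♣   
   .♣.♣♣   
           
           
           

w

###########
           
           
   ,.~.#   
   #,,,.   
   ~.@.,   
   ♣♣,♣,   
   ..,,♣   
   .♣.♣♣   
           
           

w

###########
###########
           
   ♣♣.♣~   
   ,.~.#   
   #,@,.   
   ~...,   
   ♣♣,♣,   
   ..,,♣   
   .♣.♣♣   
           

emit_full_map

♣♣.♣~
,.~.#
#,@,.
~...,
♣♣,♣,
..,,♣
.♣.♣♣

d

###########
###########
           
  ♣♣.♣~.   
  ,.~.#,   
  #,,@..   
  ~...,,   
  ♣♣,♣,,   
  ..,,♣    
  .♣.♣♣    
           

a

###########
###########
           
   ♣♣.♣~.  
   ,.~.#,  
   #,@,..  
   ~...,,  
   ♣♣,♣,,  
   ..,,♣   
   .♣.♣♣   
           

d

###########
###########
           
  ♣♣.♣~.   
  ,.~.#,   
  #,,@..   
  ~...,,   
  ♣♣,♣,,   
  ..,,♣    
  .♣.♣♣    
           

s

###########
           
  ♣♣.♣~.   
  ,.~.#,   
  #,,,..   
  ~..@,,   
  ♣♣,♣,,   
  ..,,♣,   
  .♣.♣♣    
           
           

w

###########
###########
           
  ♣♣.♣~.   
  ,.~.#,   
  #,,@..   
  ~...,,   
  ♣♣,♣,,   
  ..,,♣,   
  .♣.♣♣    
           

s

###########
           
  ♣♣.♣~.   
  ,.~.#,   
  #,,,..   
  ~..@,,   
  ♣♣,♣,,   
  ..,,♣,   
  .♣.♣♣    
           
           

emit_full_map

♣♣.♣~.
,.~.#,
#,,,..
~..@,,
♣♣,♣,,
..,,♣,
.♣.♣♣ 

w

###########
###########
           
  ♣♣.♣~.   
  ,.~.#,   
  #,,@..   
  ~...,,   
  ♣♣,♣,,   
  ..,,♣,   
  .♣.♣♣    
           

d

###########
###########
           
 ♣♣.♣~.#   
 ,.~.#,#   
 #,,,@.,   
 ~...,,#   
 ♣♣,♣,,♣   
 ..,,♣,    
 .♣.♣♣     
           

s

###########
           
 ♣♣.♣~.#   
 ,.~.#,#   
 #,,,..,   
 ~...@,#   
 ♣♣,♣,,♣   
 ..,,♣,#   
 .♣.♣♣     
           
           

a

###########
           
  ♣♣.♣~.#  
  ,.~.#,#  
  #,,,..,  
  ~..@,,#  
  ♣♣,♣,,♣  
  ..,,♣,#  
  .♣.♣♣    
           
           

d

###########
           
 ♣♣.♣~.#   
 ,.~.#,#   
 #,,,..,   
 ~...@,#   
 ♣♣,♣,,♣   
 ..,,♣,#   
 .♣.♣♣     
           
           

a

###########
           
  ♣♣.♣~.#  
  ,.~.#,#  
  #,,,..,  
  ~..@,,#  
  ♣♣,♣,,♣  
  ..,,♣,#  
  .♣.♣♣    
           
           

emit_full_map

♣♣.♣~.#
,.~.#,#
#,,,..,
~..@,,#
♣♣,♣,,♣
..,,♣,#
.♣.♣♣  

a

###########
           
   ♣♣.♣~.# 
   ,.~.#,# 
   #,,,.., 
   ~.@.,,# 
   ♣♣,♣,,♣ 
   ..,,♣,# 
   .♣.♣♣   
           
           

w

###########
###########
           
   ♣♣.♣~.# 
   ,.~.#,# 
   #,@,.., 
   ~...,,# 
   ♣♣,♣,,♣ 
   ..,,♣,# 
   .♣.♣♣   
           

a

###########
###########
           
   ,♣♣.♣~.#
   ♣,.~.#,#
   ,#@,,..,
   .~...,,#
   ,♣♣,♣,,♣
    ..,,♣,#
    .♣.♣♣  
           

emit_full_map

,♣♣.♣~.#
♣,.~.#,#
,#@,,..,
.~...,,#
,♣♣,♣,,♣
 ..,,♣,#
 .♣.♣♣  


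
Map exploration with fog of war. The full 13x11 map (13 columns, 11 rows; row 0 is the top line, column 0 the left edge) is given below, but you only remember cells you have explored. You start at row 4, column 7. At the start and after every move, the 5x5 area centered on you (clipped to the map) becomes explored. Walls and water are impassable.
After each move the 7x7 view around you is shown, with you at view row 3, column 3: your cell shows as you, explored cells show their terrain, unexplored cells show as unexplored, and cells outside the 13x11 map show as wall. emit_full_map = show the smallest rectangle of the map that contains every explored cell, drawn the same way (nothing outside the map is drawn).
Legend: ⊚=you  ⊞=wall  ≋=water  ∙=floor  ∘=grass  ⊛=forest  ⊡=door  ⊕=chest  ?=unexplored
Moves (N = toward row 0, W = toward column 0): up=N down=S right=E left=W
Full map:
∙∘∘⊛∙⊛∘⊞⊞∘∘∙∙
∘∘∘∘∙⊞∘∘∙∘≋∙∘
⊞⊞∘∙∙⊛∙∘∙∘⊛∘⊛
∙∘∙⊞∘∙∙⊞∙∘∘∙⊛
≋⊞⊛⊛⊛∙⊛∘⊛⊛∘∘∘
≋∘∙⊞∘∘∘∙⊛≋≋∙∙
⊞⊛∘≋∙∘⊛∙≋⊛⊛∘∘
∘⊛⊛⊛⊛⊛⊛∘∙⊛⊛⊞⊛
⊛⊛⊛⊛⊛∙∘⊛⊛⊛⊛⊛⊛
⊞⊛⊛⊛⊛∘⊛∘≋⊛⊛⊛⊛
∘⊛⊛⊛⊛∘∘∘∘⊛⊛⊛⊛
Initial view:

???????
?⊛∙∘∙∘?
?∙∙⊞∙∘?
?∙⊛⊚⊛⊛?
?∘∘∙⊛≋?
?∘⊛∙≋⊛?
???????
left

???????
?∙⊛∙∘∙∘
?∘∙∙⊞∙∘
?⊛∙⊚∘⊛⊛
?∘∘∘∙⊛≋
?∙∘⊛∙≋⊛
???????

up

???????
?∙⊞∘∘∙?
?∙⊛∙∘∙∘
?∘∙⊚⊞∙∘
?⊛∙⊛∘⊛⊛
?∘∘∘∙⊛≋
?∙∘⊛∙≋⊛

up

⊞⊞⊞⊞⊞⊞⊞
?∙⊛∘⊞⊞?
?∙⊞∘∘∙?
?∙⊛⊚∘∙∘
?∘∙∙⊞∙∘
?⊛∙⊛∘⊛⊛
?∘∘∘∙⊛≋

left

⊞⊞⊞⊞⊞⊞⊞
?⊛∙⊛∘⊞⊞
?∘∙⊞∘∘∙
?∙∙⊚∙∘∙
?⊞∘∙∙⊞∙
?⊛⊛∙⊛∘⊛
??∘∘∘∙⊛

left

⊞⊞⊞⊞⊞⊞⊞
?∘⊛∙⊛∘⊞
?∘∘∙⊞∘∘
?∘∙⊚⊛∙∘
?∙⊞∘∙∙⊞
?⊛⊛⊛∙⊛∘
???∘∘∘∙

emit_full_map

∘⊛∙⊛∘⊞⊞?
∘∘∙⊞∘∘∙?
∘∙⊚⊛∙∘∙∘
∙⊞∘∙∙⊞∙∘
⊛⊛⊛∙⊛∘⊛⊛
??∘∘∘∙⊛≋
??∙∘⊛∙≋⊛

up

⊞⊞⊞⊞⊞⊞⊞
⊞⊞⊞⊞⊞⊞⊞
?∘⊛∙⊛∘⊞
?∘∘⊚⊞∘∘
?∘∙∙⊛∙∘
?∙⊞∘∙∙⊞
?⊛⊛⊛∙⊛∘

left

⊞⊞⊞⊞⊞⊞⊞
⊞⊞⊞⊞⊞⊞⊞
?∘∘⊛∙⊛∘
?∘∘⊚∙⊞∘
?⊞∘∙∙⊛∙
?∘∙⊞∘∙∙
??⊛⊛⊛∙⊛

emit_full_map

∘∘⊛∙⊛∘⊞⊞?
∘∘⊚∙⊞∘∘∙?
⊞∘∙∙⊛∙∘∙∘
∘∙⊞∘∙∙⊞∙∘
?⊛⊛⊛∙⊛∘⊛⊛
???∘∘∘∙⊛≋
???∙∘⊛∙≋⊛


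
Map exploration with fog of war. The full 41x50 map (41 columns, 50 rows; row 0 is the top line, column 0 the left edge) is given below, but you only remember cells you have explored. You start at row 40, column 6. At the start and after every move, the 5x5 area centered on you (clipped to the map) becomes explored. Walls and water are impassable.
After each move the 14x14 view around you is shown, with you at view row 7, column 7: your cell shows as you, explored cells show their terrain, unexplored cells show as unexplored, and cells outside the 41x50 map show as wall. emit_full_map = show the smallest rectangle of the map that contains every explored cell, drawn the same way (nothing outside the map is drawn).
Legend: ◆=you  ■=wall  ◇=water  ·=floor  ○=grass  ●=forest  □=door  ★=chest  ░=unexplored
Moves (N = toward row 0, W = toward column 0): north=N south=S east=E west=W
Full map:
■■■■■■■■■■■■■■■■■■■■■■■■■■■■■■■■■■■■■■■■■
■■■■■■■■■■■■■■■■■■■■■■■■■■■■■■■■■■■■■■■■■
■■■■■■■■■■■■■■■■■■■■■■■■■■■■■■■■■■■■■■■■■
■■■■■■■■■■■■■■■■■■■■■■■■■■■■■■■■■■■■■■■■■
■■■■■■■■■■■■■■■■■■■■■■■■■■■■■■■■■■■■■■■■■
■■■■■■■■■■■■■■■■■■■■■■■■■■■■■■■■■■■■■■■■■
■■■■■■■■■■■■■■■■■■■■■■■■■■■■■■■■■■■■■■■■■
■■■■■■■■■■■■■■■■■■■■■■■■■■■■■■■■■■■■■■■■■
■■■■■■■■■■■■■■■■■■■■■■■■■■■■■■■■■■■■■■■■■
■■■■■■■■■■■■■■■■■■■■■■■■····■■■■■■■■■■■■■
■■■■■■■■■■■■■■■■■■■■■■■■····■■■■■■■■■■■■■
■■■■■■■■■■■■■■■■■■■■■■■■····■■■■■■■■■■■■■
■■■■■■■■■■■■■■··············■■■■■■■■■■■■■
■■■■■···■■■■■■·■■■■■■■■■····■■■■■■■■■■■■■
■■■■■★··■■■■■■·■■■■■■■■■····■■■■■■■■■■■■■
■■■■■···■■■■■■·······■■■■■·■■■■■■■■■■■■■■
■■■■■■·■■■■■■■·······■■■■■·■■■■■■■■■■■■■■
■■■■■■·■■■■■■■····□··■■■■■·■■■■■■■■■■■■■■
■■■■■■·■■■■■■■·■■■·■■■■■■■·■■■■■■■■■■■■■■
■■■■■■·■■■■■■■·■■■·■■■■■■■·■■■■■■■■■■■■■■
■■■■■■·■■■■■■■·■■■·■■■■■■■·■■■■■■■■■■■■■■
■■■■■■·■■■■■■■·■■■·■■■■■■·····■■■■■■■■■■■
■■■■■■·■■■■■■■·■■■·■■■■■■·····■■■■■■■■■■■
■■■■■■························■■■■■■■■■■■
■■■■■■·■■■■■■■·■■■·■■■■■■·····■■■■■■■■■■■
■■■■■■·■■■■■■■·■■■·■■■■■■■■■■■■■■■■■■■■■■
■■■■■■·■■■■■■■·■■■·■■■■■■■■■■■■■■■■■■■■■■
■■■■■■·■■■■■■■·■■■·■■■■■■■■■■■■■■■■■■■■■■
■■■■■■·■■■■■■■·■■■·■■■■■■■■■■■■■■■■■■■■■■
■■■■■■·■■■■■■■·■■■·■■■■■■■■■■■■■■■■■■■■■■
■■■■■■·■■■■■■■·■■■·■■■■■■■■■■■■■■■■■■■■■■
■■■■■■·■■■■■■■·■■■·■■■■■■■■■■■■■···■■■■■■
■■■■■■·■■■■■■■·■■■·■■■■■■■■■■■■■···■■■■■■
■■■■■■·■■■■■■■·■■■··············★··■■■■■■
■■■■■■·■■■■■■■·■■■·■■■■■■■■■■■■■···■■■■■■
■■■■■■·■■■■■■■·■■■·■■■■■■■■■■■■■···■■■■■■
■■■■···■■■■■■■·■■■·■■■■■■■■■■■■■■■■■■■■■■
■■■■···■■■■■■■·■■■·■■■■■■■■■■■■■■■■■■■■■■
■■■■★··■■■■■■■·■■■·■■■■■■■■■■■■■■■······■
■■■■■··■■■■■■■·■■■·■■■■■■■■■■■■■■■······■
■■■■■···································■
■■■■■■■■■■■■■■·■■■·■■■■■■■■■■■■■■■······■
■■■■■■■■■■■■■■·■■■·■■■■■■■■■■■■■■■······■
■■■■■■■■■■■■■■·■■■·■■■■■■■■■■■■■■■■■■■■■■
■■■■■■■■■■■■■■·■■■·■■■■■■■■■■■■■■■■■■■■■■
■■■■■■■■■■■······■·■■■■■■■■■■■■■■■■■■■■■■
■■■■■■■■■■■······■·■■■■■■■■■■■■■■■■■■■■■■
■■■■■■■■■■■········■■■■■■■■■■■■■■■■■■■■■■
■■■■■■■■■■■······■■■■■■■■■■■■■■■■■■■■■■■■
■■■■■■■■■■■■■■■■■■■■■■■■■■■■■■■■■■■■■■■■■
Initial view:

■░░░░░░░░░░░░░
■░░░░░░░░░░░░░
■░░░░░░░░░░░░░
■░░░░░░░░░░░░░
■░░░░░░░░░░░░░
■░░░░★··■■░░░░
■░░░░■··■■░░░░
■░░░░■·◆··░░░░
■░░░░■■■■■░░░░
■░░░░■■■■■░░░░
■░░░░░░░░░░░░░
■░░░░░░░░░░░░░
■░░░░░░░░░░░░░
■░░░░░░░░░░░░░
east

░░░░░░░░░░░░░░
░░░░░░░░░░░░░░
░░░░░░░░░░░░░░
░░░░░░░░░░░░░░
░░░░░░░░░░░░░░
░░░░★··■■■░░░░
░░░░■··■■■░░░░
░░░░■··◆··░░░░
░░░░■■■■■■░░░░
░░░░■■■■■■░░░░
░░░░░░░░░░░░░░
░░░░░░░░░░░░░░
░░░░░░░░░░░░░░
░░░░░░░░░░░░░░

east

░░░░░░░░░░░░░░
░░░░░░░░░░░░░░
░░░░░░░░░░░░░░
░░░░░░░░░░░░░░
░░░░░░░░░░░░░░
░░░★··■■■■░░░░
░░░■··■■■■░░░░
░░░■···◆··░░░░
░░░■■■■■■■░░░░
░░░■■■■■■■░░░░
░░░░░░░░░░░░░░
░░░░░░░░░░░░░░
░░░░░░░░░░░░░░
░░░░░░░░░░░░░░

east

░░░░░░░░░░░░░░
░░░░░░░░░░░░░░
░░░░░░░░░░░░░░
░░░░░░░░░░░░░░
░░░░░░░░░░░░░░
░░★··■■■■■░░░░
░░■··■■■■■░░░░
░░■····◆··░░░░
░░■■■■■■■■░░░░
░░■■■■■■■■░░░░
░░░░░░░░░░░░░░
░░░░░░░░░░░░░░
░░░░░░░░░░░░░░
░░░░░░░░░░░░░░

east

░░░░░░░░░░░░░░
░░░░░░░░░░░░░░
░░░░░░░░░░░░░░
░░░░░░░░░░░░░░
░░░░░░░░░░░░░░
░★··■■■■■■░░░░
░■··■■■■■■░░░░
░■·····◆··░░░░
░■■■■■■■■■░░░░
░■■■■■■■■■░░░░
░░░░░░░░░░░░░░
░░░░░░░░░░░░░░
░░░░░░░░░░░░░░
░░░░░░░░░░░░░░

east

░░░░░░░░░░░░░░
░░░░░░░░░░░░░░
░░░░░░░░░░░░░░
░░░░░░░░░░░░░░
░░░░░░░░░░░░░░
★··■■■■■■■░░░░
■··■■■■■■■░░░░
■······◆··░░░░
■■■■■■■■■■░░░░
■■■■■■■■■■░░░░
░░░░░░░░░░░░░░
░░░░░░░░░░░░░░
░░░░░░░░░░░░░░
░░░░░░░░░░░░░░

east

░░░░░░░░░░░░░░
░░░░░░░░░░░░░░
░░░░░░░░░░░░░░
░░░░░░░░░░░░░░
░░░░░░░░░░░░░░
··■■■■■■■·░░░░
··■■■■■■■·░░░░
·······◆··░░░░
■■■■■■■■■·░░░░
■■■■■■■■■·░░░░
░░░░░░░░░░░░░░
░░░░░░░░░░░░░░
░░░░░░░░░░░░░░
░░░░░░░░░░░░░░

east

░░░░░░░░░░░░░░
░░░░░░░░░░░░░░
░░░░░░░░░░░░░░
░░░░░░░░░░░░░░
░░░░░░░░░░░░░░
·■■■■■■■·■░░░░
·■■■■■■■·■░░░░
·······◆··░░░░
■■■■■■■■·■░░░░
■■■■■■■■·■░░░░
░░░░░░░░░░░░░░
░░░░░░░░░░░░░░
░░░░░░░░░░░░░░
░░░░░░░░░░░░░░

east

░░░░░░░░░░░░░░
░░░░░░░░░░░░░░
░░░░░░░░░░░░░░
░░░░░░░░░░░░░░
░░░░░░░░░░░░░░
■■■■■■■·■■░░░░
■■■■■■■·■■░░░░
·······◆··░░░░
■■■■■■■·■■░░░░
■■■■■■■·■■░░░░
░░░░░░░░░░░░░░
░░░░░░░░░░░░░░
░░░░░░░░░░░░░░
░░░░░░░░░░░░░░

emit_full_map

★··■■■■■■■·■■
■··■■■■■■■·■■
■·········◆··
■■■■■■■■■■·■■
■■■■■■■■■■·■■

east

░░░░░░░░░░░░░░
░░░░░░░░░░░░░░
░░░░░░░░░░░░░░
░░░░░░░░░░░░░░
░░░░░░░░░░░░░░
■■■■■■·■■■░░░░
■■■■■■·■■■░░░░
·······◆··░░░░
■■■■■■·■■■░░░░
■■■■■■·■■■░░░░
░░░░░░░░░░░░░░
░░░░░░░░░░░░░░
░░░░░░░░░░░░░░
░░░░░░░░░░░░░░

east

░░░░░░░░░░░░░░
░░░░░░░░░░░░░░
░░░░░░░░░░░░░░
░░░░░░░░░░░░░░
░░░░░░░░░░░░░░
■■■■■·■■■·░░░░
■■■■■·■■■·░░░░
·······◆··░░░░
■■■■■·■■■·░░░░
■■■■■·■■■·░░░░
░░░░░░░░░░░░░░
░░░░░░░░░░░░░░
░░░░░░░░░░░░░░
░░░░░░░░░░░░░░

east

░░░░░░░░░░░░░░
░░░░░░░░░░░░░░
░░░░░░░░░░░░░░
░░░░░░░░░░░░░░
░░░░░░░░░░░░░░
■■■■·■■■·■░░░░
■■■■·■■■·■░░░░
·······◆··░░░░
■■■■·■■■·■░░░░
■■■■·■■■·■░░░░
░░░░░░░░░░░░░░
░░░░░░░░░░░░░░
░░░░░░░░░░░░░░
░░░░░░░░░░░░░░

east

░░░░░░░░░░░░░░
░░░░░░░░░░░░░░
░░░░░░░░░░░░░░
░░░░░░░░░░░░░░
░░░░░░░░░░░░░░
■■■·■■■·■■░░░░
■■■·■■■·■■░░░░
·······◆··░░░░
■■■·■■■·■■░░░░
■■■·■■■·■■░░░░
░░░░░░░░░░░░░░
░░░░░░░░░░░░░░
░░░░░░░░░░░░░░
░░░░░░░░░░░░░░

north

░░░░░░░░░░░░░░
░░░░░░░░░░░░░░
░░░░░░░░░░░░░░
░░░░░░░░░░░░░░
░░░░░░░░░░░░░░
░░░░░■■·■■░░░░
■■■·■■■·■■░░░░
■■■·■■■◆■■░░░░
··········░░░░
■■■·■■■·■■░░░░
■■■·■■■·■■░░░░
░░░░░░░░░░░░░░
░░░░░░░░░░░░░░
░░░░░░░░░░░░░░

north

░░░░░░░░░░░░░░
░░░░░░░░░░░░░░
░░░░░░░░░░░░░░
░░░░░░░░░░░░░░
░░░░░░░░░░░░░░
░░░░░■■·■■░░░░
░░░░░■■·■■░░░░
■■■·■■■◆■■░░░░
■■■·■■■·■■░░░░
··········░░░░
■■■·■■■·■■░░░░
■■■·■■■·■■░░░░
░░░░░░░░░░░░░░
░░░░░░░░░░░░░░

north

░░░░░░░░░░░░░░
░░░░░░░░░░░░░░
░░░░░░░░░░░░░░
░░░░░░░░░░░░░░
░░░░░░░░░░░░░░
░░░░░■■·■■░░░░
░░░░░■■·■■░░░░
░░░░░■■◆■■░░░░
■■■·■■■·■■░░░░
■■■·■■■·■■░░░░
··········░░░░
■■■·■■■·■■░░░░
■■■·■■■·■■░░░░
░░░░░░░░░░░░░░

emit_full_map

░░░░░░░░░░░░■■·■■
░░░░░░░░░░░░■■·■■
░░░░░░░░░░░░■■◆■■
★··■■■■■■■·■■■·■■
■··■■■■■■■·■■■·■■
■················
■■■■■■■■■■·■■■·■■
■■■■■■■■■■·■■■·■■
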